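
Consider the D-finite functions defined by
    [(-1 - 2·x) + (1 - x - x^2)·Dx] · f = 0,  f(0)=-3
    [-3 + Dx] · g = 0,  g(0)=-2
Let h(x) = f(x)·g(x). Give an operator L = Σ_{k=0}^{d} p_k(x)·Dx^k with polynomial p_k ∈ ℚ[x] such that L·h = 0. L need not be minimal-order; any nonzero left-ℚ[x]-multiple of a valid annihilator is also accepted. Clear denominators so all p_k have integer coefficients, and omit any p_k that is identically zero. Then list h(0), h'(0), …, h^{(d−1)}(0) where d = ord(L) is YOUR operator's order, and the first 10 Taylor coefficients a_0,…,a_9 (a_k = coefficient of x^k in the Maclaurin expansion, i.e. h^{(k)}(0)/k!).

f: a_k = -3, -3, -6, -9, -15, -24, -39, -63, -102, -165, …
g: a_k = -2, -6, -9, -9, -27/4, -81/20, -81/40, -243/280, -729/2240, -243/2240, …
Product ⇒ symmetric product L₀, ord ≤ 1.
L = (4 - x - 3·x^2) + (-1 + x + x^2)·Dx  (order 1).
h: a_k = 6, 24, 57, 108, 741/4, 1527/5, 19869/40, 56331/70, 2917443/2240, 1180191/560, …
ICs: h(0) = 6.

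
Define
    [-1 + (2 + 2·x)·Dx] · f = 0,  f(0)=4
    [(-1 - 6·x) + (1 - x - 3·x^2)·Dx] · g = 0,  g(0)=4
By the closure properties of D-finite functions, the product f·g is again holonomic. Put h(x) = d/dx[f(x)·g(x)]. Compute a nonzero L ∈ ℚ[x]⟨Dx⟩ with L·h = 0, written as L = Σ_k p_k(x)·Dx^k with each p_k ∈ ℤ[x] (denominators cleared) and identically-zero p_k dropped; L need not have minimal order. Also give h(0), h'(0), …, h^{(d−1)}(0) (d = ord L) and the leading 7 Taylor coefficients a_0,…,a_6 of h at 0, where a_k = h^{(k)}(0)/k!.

L = (35 + 162·x + 381·x^2 + 390·x^3 + 135·x^4) + (-6 - 26·x + 6·x^2 + 122·x^3 + 150·x^4 + 54·x^5)·Dx  (order 1).
h: a_k = 24, 140, 429, 2819/2, 62545/16, 353013/32, 3749137/128, …
ICs: h(0) = 24.

f: a_k = 4, 2, -1/2, 1/4, -5/32, 7/64, -21/256, …
g: a_k = 4, 4, 16, 28, 76, 160, 388, …
h₀=f·g: eliminate ⇒ L₀, order ≤ 1·1.
Differentiate: ansatz ord ≤ ord L₀ ⇒ L.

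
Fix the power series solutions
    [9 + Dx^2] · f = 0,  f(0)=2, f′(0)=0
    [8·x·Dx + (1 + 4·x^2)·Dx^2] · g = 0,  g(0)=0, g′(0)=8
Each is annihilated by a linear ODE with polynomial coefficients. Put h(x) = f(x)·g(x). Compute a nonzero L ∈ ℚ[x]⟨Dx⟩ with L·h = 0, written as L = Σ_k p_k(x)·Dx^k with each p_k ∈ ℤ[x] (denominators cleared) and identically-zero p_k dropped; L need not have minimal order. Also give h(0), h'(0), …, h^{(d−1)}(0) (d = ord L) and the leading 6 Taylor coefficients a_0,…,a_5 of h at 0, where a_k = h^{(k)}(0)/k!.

f: a_k = 2, 0, -9, 0, 27/4, 0, …
g: a_k = 0, 8, 0, -32/3, 0, 128/5, …
Sym-product of L_f,L_g gives L₀ (≤ ord 4).
L = (2925 + 31536·x^2 + 95904·x^4 + 186624·x^6 + 186624·x^8) + (2448·x + 20160·x^3 + 62208·x^5 + 82944·x^7)·Dx + (442 + 5088·x^2 + 19008·x^4 + 41472·x^6 + 41472·x^8)·Dx^2 + (272·x + 2240·x^3 + 6912·x^5 + 9216·x^7)·Dx^3 + (13 + 176·x^2 + 928·x^4 + 2304·x^6 + 2304·x^8)·Dx^4  (order 4).
h: a_k = 0, 16, 0, -280/3, 0, 1006/5, …
ICs: h(0) = 0, h′(0) = 16, h′′(0) = 0, h′′′(0) = -560.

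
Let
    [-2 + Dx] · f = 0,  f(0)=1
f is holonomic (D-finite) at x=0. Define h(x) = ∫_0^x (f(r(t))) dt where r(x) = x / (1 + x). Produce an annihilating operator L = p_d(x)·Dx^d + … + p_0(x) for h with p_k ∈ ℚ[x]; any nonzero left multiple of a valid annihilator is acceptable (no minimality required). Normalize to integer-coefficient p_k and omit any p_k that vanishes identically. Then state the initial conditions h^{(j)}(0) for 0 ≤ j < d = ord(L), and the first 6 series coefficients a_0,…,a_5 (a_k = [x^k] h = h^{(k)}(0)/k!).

L = -2·Dx + (1 + 2·x + x^2)·Dx^2  (order 2).
h: a_k = 0, 1, 1, 0, -1/6, 2/15, …
ICs: h(0) = 0, h′(0) = 1.

f: a_k = 1, 2, 2, 4/3, 2/3, 4/15, …
L₀ from L_f via x↦r, Dx↦r'^{-1}Dx.
h=∫h₀ ⇒ L = L₀·Dx.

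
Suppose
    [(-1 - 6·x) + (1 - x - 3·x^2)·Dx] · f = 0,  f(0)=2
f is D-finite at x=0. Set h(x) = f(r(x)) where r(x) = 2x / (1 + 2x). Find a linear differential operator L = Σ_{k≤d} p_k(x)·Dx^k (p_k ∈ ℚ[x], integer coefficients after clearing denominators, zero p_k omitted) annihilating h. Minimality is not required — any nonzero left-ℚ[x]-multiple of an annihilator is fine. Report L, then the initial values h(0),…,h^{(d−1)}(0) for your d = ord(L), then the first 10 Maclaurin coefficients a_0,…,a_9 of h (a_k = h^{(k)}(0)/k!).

f: a_k = 2, 2, 8, 14, 38, 80, 194, 434, 1016, 2318, …
L₀ from L_f via x↦r, Dx↦r'^{-1}Dx.
L = (2 + 28·x) + (-1 - 4·x + 8·x^2 + 24·x^3)·Dx  (order 1).
h: a_k = 2, 4, 24, 0, 288, -576, 4608, -16128, 87552, -368640, …
ICs: h(0) = 2.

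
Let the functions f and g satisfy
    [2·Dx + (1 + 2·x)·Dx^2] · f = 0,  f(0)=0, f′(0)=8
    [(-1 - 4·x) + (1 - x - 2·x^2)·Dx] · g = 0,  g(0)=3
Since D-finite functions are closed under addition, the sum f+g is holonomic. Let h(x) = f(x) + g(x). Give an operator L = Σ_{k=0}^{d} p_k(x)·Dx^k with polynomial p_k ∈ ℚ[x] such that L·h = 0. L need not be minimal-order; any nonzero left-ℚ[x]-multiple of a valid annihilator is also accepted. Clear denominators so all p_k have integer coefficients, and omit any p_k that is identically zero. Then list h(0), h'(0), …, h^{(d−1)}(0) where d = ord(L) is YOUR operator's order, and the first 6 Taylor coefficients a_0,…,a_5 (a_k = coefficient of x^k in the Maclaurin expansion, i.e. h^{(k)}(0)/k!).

L = (-54 - 228·x - 432·x^2 - 288·x^3 - 192·x^4)·Dx + (-11 - 124·x - 464·x^2 - 704·x^3 - 592·x^4 - 320·x^5)·Dx^2 + (4 + 19·x + 17·x^2 - 42·x^3 - 116·x^4 - 136·x^5 - 64·x^6)·Dx^3  (order 3).
h: a_k = 3, 11, 1, 77/3, 17, 443/5, …
ICs: h(0) = 3, h′(0) = 11, h′′(0) = 2.

f: a_k = 0, 8, -8, 32/3, -16, 128/5, …
g: a_k = 3, 3, 9, 15, 33, 63, …
Sum ⇒ L₀ = lclm(L_f,L_g) in ℚ(x)⟨Dx⟩.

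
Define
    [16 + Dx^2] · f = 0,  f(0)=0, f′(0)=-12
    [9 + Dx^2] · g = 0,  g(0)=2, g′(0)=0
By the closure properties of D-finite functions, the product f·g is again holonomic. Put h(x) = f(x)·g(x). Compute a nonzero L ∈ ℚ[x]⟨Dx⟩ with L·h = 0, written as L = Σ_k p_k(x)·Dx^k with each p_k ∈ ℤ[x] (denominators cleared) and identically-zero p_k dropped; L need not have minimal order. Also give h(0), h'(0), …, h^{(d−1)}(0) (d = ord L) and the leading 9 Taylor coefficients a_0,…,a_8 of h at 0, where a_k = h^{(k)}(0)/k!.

f: a_k = 0, -12, 0, 32, 0, -128/5, 0, 1024/105, 0, …
g: a_k = 2, 0, -9, 0, 27/4, 0, -81/40, 0, 729/2240, …
Product ⇒ symmetric product L₀, ord ≤ 4.
L = 49 + 50·Dx^2 + Dx^4  (order 4).
h: a_k = 0, -24, 0, 172, 0, -2101/5, 0, 102943/210, 0, …
ICs: h(0) = 0, h′(0) = -24, h′′(0) = 0, h′′′(0) = 1032.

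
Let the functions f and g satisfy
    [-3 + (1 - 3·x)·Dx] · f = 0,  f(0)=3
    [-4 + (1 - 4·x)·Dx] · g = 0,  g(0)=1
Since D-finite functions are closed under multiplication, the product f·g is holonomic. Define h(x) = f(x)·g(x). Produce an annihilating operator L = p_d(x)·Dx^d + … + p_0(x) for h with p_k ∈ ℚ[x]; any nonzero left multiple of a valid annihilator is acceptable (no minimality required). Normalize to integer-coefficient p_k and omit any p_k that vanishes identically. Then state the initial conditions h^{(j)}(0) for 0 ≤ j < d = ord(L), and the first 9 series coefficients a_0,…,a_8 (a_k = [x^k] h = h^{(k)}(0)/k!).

L = (-7 + 24·x) + (1 - 7·x + 12·x^2)·Dx  (order 1).
h: a_k = 3, 21, 111, 525, 2343, 10101, 42591, 176925, 727383, …
ICs: h(0) = 3.

f: a_k = 3, 9, 27, 81, 243, 729, 2187, 6561, 19683, …
g: a_k = 1, 4, 16, 64, 256, 1024, 4096, 16384, 65536, …
f·g: L₀ = L_f ⊗_s L_g, ord ≤ 1·1.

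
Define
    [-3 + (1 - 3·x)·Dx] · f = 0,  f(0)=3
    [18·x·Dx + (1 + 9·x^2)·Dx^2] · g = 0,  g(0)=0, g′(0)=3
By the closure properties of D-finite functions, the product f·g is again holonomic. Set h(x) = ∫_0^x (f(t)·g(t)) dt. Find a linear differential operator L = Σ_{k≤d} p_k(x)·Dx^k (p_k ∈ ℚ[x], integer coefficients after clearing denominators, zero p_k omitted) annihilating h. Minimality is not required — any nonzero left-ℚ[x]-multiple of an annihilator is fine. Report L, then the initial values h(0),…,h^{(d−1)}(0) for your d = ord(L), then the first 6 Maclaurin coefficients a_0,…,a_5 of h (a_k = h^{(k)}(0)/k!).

L = 54·x·Dx + (6 - 18·x + 108·x^2)·Dx^2 + (-1 + 3·x - 9·x^2 + 27·x^3)·Dx^3  (order 3).
h: a_k = 0, 0, 9/2, 9, 27/2, 162/5, …
ICs: h(0) = 0, h′(0) = 0, h′′(0) = 9.

f: a_k = 3, 9, 27, 81, 243, 729, …
g: a_k = 0, 3, 0, -9, 0, 243/5, …
h₀=f·g: eliminate ⇒ L₀, order ≤ 1·2.
h=∫h₀ ⇒ L = L₀·Dx.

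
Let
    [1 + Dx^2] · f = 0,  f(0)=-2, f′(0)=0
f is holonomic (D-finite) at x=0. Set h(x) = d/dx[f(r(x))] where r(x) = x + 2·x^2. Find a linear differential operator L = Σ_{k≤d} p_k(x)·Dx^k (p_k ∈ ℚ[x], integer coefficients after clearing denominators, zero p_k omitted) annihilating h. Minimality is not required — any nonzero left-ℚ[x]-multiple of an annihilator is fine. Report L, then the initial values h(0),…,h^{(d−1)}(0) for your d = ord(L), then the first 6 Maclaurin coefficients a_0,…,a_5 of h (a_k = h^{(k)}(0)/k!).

f: a_k = -2, 0, 1, 0, -1/12, 0, …
f∘r: x↦r, Dx↦Dx/r' in L_f ⇒ L₀.
h=h₀': d/dx-closure on L₀ ⇒ L.
L = (49 + 16·x + 96·x^2 + 256·x^3 + 256·x^4) + (-12 - 48·x)·Dx + (1 + 8·x + 16·x^2)·Dx^2  (order 2).
h: a_k = 0, 2, 12, 47/3, -10/3, -719/60, …
ICs: h(0) = 0, h′(0) = 2.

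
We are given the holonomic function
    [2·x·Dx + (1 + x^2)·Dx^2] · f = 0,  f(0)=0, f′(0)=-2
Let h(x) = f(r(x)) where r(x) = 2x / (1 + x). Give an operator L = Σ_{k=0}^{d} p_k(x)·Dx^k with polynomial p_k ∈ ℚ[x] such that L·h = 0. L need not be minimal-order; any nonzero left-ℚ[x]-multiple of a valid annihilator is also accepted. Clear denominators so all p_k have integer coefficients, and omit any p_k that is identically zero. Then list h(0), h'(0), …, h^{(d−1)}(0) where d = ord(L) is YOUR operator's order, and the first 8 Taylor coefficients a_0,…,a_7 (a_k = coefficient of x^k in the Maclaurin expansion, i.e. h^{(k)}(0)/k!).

f: a_k = 0, -2, 0, 2/3, 0, -2/5, 0, 2/7, …
h₀=f(r): pull back L_f along r ⇒ L₀.
L = (2 + 10·x)·Dx + (1 + 2·x + 5·x^2)·Dx^2  (order 2).
h: a_k = 0, -4, 4, 4/3, -12, 76/5, 44/3, -556/7, …
ICs: h(0) = 0, h′(0) = -4.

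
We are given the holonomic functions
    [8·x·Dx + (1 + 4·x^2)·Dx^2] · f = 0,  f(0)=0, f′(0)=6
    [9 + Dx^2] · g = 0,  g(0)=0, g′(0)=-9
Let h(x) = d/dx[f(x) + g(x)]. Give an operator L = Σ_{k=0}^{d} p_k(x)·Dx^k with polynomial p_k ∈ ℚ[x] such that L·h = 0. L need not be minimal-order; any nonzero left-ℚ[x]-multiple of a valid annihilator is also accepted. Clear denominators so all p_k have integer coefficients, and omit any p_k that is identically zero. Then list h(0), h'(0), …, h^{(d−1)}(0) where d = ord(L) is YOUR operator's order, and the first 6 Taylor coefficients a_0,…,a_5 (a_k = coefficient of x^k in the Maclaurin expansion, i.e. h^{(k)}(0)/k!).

f: a_k = 0, 6, 0, -8, 0, 96/5, …
g: a_k = 0, -9, 0, 27/2, 0, -243/40, …
L₀ := lclm(L_f,L_g); ord L₀ ≤ 2+2.
Derive L from L₀ (diff closure).
L = (-2808·x + 19008·x^3 + 10368·x^5) + (9 + 1548·x^2 + 7344·x^4 + 5184·x^6)·Dx + (-312·x + 2112·x^3 + 1152·x^5)·Dx^2 + (1 + 172·x^2 + 816·x^4 + 576·x^6)·Dx^3  (order 3).
h: a_k = -3, 0, 33/2, 0, 525/8, 0, …
ICs: h(0) = -3, h′(0) = 0, h′′(0) = 33.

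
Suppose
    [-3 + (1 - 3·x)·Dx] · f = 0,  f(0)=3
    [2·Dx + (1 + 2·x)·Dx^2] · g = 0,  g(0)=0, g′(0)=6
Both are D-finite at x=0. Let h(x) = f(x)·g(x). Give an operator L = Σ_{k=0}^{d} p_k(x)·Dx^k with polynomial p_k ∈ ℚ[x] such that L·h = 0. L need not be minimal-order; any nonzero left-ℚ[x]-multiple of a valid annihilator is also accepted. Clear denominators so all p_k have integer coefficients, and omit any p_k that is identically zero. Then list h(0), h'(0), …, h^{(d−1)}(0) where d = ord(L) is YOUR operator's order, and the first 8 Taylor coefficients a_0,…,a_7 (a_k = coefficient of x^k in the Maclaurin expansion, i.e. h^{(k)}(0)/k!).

f: a_k = 3, 9, 27, 81, 243, 729, 2187, 6561, …
g: a_k = 0, 6, -6, 8, -12, 96/5, -32, 384/7, …
h₀=f·g: eliminate ⇒ L₀, order ≤ 1·2.
L = 6 + (4 + 18·x)·Dx + (-1 + x + 6·x^2)·Dx^2  (order 2).
h: a_k = 0, 18, 36, 132, 360, 5688/5, 16584/5, 354024/35, …
ICs: h(0) = 0, h′(0) = 18.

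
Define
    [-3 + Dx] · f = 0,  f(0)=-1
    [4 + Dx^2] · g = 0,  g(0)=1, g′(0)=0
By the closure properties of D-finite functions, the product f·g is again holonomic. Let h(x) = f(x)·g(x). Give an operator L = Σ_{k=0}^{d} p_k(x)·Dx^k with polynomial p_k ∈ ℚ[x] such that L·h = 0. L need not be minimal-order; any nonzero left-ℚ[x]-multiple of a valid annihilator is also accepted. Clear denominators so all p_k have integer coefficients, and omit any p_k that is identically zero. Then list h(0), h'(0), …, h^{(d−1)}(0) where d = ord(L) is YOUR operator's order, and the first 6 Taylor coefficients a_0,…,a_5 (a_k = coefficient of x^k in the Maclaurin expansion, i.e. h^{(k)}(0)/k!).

f: a_k = -1, -3, -9/2, -9/2, -27/8, -81/40, …
g: a_k = 1, 0, -2, 0, 2/3, 0, …
Sym-product of L_f,L_g gives L₀ (≤ ord 2).
L = 13 - 6·Dx + Dx^2  (order 2).
h: a_k = -1, -3, -5/2, 3/2, 119/24, 199/40, …
ICs: h(0) = -1, h′(0) = -3.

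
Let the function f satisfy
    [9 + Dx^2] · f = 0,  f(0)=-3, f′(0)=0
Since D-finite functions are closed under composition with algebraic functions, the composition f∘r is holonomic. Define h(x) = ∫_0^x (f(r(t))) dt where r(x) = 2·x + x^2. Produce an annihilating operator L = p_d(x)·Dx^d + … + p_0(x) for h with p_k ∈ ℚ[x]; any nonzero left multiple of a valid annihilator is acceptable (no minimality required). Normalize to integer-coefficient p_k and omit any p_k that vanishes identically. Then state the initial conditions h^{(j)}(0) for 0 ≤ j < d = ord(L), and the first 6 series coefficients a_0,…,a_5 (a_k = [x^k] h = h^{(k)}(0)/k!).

L = (36 + 108·x + 108·x^2 + 36·x^3)·Dx - Dx^2 + (1 + x)·Dx^3  (order 3).
h: a_k = 0, -3, 0, 18, 27/2, -297/10, …
ICs: h(0) = 0, h′(0) = -3, h′′(0) = 0.

f: a_k = -3, 0, 27/2, 0, -81/8, 0, …
Substitute x→r, Dx→(1/r')Dx; clear ⇒ L₀.
h=∫₀ˣh₀: take L = L₀·Dx.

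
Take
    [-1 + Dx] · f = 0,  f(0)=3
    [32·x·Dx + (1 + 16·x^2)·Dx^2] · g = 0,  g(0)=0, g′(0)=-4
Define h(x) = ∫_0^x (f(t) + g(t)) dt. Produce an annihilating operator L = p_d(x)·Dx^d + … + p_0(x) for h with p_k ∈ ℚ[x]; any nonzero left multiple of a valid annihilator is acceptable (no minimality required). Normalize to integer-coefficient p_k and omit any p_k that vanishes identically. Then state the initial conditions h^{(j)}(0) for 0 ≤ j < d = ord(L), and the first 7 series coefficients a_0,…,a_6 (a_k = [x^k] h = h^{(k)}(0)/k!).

f: a_k = 3, 3, 3/2, 1/2, 1/8, 1/40, 1/240, …
g: a_k = 0, -4, 0, 64/3, 0, -1024/5, 0, …
Weyl lclm of L_f,L_g ⇒ L₀ (ord ≤ 3).
Integrate: L := L₀·Dx.
L = (32 - 32·x - 1536·x^2 - 512·x^3)·Dx^2 + (-33 + 1504·x^2 - 256·x^4)·Dx^3 + (1 + 32·x + 32·x^2 + 512·x^3 + 256·x^4)·Dx^4  (order 4).
h: a_k = 0, 3, -1/2, 1/2, 131/24, 1/40, -8191/240, …
ICs: h(0) = 0, h′(0) = 3, h′′(0) = -1, h′′′(0) = 3.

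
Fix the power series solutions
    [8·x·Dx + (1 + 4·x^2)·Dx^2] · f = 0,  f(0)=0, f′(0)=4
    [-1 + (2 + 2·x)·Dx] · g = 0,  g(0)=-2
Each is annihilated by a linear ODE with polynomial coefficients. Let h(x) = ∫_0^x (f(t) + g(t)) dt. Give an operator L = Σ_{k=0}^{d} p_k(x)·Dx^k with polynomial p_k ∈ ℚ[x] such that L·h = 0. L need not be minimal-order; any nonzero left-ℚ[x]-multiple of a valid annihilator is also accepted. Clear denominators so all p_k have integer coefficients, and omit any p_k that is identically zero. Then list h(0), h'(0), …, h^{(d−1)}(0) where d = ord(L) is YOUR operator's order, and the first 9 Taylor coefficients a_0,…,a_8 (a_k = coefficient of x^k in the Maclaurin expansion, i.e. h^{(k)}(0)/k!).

f: a_k = 0, 4, 0, -16/3, 0, 64/5, 0, -256/7, 0, …
g: a_k = -2, -1, 1/4, -1/8, 5/64, -7/128, 21/512, -33/1024, 429/16384, …
Weyl lclm of L_f,L_g ⇒ L₀ (ord ≤ 3).
∫: right-multiply L₀ by Dx.
L = (-16 - 40·x + 192·x^2 + 96·x^3)·Dx^2 + (-35 - 64·x + 328·x^2 + 768·x^3 + 336·x^4)·Dx^3 + (-2 + 30·x + 48·x^2 + 144·x^3 + 224·x^4 + 96·x^5)·Dx^4  (order 4).
h: a_k = 0, -2, 3/2, 1/12, -131/96, 1/64, 2719/1280, 3/512, -262375/57344, …
ICs: h(0) = 0, h′(0) = -2, h′′(0) = 3, h′′′(0) = 1/2.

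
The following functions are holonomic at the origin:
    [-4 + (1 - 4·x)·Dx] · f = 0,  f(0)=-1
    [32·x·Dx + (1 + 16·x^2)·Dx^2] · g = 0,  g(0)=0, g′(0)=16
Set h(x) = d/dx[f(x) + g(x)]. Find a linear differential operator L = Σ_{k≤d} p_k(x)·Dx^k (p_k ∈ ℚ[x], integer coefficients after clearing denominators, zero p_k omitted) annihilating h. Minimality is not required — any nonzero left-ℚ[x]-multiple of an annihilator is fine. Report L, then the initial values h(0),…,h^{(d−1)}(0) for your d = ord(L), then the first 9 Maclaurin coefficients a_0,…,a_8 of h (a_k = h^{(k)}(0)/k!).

L = (-32 + 512·x + 1536·x^2) + (16 - 32·x + 256·x^2 + 1536·x^3)·Dx + (-1 + 256·x^4)·Dx^2  (order 2).
h: a_k = 12, -32, -448, -1024, -1024, -24576, -180224, -524288, -1310720, …
ICs: h(0) = 12, h′(0) = -32.

f: a_k = -1, -4, -16, -64, -256, -1024, -4096, -16384, -65536, …
g: a_k = 0, 16, 0, -256/3, 0, 4096/5, 0, -65536/7, 0, …
Sum ⇒ L₀ = lclm(L_f,L_g) in ℚ(x)⟨Dx⟩.
Derive L from L₀ (diff closure).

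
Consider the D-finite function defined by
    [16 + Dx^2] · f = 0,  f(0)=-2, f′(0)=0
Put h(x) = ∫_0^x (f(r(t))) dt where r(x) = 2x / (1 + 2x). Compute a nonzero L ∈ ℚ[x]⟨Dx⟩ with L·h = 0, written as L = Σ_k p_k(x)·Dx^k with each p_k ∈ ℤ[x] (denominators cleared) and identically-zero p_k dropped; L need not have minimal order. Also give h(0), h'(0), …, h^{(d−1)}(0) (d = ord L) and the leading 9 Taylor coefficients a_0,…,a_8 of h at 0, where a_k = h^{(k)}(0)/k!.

L = 64·Dx + (4 + 24·x + 48·x^2 + 32·x^3)·Dx^2 + (1 + 8·x + 24·x^2 + 32·x^3 + 16·x^4)·Dx^3  (order 3).
h: a_k = 0, -2, 0, 64/3, -64, 256/3, 1024/9, -50176/45, 20992/5, …
ICs: h(0) = 0, h′(0) = -2, h′′(0) = 0.

f: a_k = -2, 0, 16, 0, -64/3, 0, 512/45, 0, -1024/315, …
L₀ from L_f via x↦r, Dx↦r'^{-1}Dx.
Integrate: L := L₀·Dx.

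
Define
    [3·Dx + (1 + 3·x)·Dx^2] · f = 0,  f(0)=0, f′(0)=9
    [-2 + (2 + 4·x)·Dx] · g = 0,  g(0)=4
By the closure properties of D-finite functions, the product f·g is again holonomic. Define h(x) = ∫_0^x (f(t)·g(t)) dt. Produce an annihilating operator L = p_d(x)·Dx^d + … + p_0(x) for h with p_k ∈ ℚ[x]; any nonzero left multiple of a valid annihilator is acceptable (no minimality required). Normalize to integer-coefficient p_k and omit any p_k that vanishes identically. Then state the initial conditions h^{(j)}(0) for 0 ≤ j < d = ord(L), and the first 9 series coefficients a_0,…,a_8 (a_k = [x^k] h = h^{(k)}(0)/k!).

L = 3·x·Dx + (1 + 2·x)·Dx^2 + (1 + 7·x + 16·x^2 + 12·x^3)·Dx^3  (order 3).
h: a_k = 0, 0, 18, -6, 9, -18, 789/20, -12681/140, 120123/560, …
ICs: h(0) = 0, h′(0) = 0, h′′(0) = 36.

f: a_k = 0, 9, -27/2, 27, -243/4, 729/5, -729/2, 6561/7, -19683/8, …
g: a_k = 4, 4, -2, 2, -5/2, 7/2, -21/4, 33/4, -429/32, …
h₀=f·g: eliminate ⇒ L₀, order ≤ 2·1.
Integrate: L := L₀·Dx.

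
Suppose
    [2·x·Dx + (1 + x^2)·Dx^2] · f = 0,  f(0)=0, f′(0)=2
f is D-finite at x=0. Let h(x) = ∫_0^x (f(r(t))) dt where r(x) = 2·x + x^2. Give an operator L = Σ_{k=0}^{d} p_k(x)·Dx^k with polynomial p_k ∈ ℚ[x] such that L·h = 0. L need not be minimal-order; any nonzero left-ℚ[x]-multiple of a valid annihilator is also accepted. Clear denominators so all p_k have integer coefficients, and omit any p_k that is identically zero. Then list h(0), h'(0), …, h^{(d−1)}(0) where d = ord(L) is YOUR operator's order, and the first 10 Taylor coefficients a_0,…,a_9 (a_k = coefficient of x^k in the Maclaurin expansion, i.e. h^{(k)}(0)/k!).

L = (-1 + 8·x + 16·x^2 + 12·x^3 + 3·x^4)·Dx^2 + (1 + x + 4·x^2 + 8·x^3 + 5·x^4 + x^5)·Dx^3  (order 3).
h: a_k = 0, 0, 2, 2/3, -4/3, -8/5, 22/15, 94/21, -4/7, -112/9, …
ICs: h(0) = 0, h′(0) = 0, h′′(0) = 4.

f: a_k = 0, 2, 0, -2/3, 0, 2/5, 0, -2/7, 0, 2/9, …
Change of var in L_f (x↦r) gives L₀.
Integrate: L := L₀·Dx.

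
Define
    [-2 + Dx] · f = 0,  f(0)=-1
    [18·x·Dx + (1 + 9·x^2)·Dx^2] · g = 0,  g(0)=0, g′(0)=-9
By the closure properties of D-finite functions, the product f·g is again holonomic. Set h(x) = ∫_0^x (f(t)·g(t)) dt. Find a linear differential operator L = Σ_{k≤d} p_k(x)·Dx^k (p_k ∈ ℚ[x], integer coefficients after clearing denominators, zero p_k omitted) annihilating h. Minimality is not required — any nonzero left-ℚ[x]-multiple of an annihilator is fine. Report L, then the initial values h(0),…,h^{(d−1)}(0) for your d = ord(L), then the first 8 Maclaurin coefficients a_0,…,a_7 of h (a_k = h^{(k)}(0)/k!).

L = (4 - 36·x + 36·x^2)·Dx + (-4 + 18·x - 36·x^2)·Dx^2 + (1 + 9·x^2)·Dx^3  (order 3).
h: a_k = 0, 0, 9/2, 6, -9/4, -42/5, 163/10, 258/7, …
ICs: h(0) = 0, h′(0) = 0, h′′(0) = 9.

f: a_k = -1, -2, -2, -4/3, -2/3, -4/15, -4/45, -8/315, …
g: a_k = 0, -9, 0, 27, 0, -729/5, 0, 6561/7, …
Product ⇒ symmetric product L₀, ord ≤ 2.
h=∫₀ˣh₀: take L = L₀·Dx.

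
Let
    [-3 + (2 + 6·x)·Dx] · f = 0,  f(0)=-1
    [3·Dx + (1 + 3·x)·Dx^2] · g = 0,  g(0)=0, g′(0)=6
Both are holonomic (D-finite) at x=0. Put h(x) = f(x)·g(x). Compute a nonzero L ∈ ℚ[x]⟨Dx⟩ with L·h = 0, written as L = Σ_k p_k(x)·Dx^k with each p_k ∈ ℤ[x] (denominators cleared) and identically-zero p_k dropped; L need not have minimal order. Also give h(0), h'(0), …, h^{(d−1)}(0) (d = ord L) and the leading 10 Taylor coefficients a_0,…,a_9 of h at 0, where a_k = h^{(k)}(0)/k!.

L = 9 + (4 + 24·x + 36·x^2)·Dx^2  (order 2).
h: a_k = 0, -6, 0, 9/4, -27/4, 5751/320, -7533/160, 2218347/17920, -5880843/17920, 100661049/114688, …
ICs: h(0) = 0, h′(0) = -6.

f: a_k = -1, -3/2, 9/8, -27/16, 405/128, -1701/256, 15309/1024, -72171/2048, 2814669/32768, -14073345/65536, …
g: a_k = 0, 6, -9, 18, -81/2, 486/5, -243, 4374/7, -6561/4, 4374, …
f·g: L₀ = L_f ⊗_s L_g, ord ≤ 1·2.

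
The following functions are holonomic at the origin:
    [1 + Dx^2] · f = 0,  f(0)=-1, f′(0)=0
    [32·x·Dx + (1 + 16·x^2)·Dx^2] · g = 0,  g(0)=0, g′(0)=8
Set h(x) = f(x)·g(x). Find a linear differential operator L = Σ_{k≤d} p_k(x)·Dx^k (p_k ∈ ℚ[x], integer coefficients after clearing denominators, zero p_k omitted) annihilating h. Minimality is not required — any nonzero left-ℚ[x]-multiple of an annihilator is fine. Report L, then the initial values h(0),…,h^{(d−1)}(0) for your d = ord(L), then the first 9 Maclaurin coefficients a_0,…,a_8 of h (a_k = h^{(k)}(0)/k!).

L = (1105 + 51776·x^2 + 22016·x^4 + 16384·x^6 + 65536·x^8) + (2112·x + 35840·x^3 + 49152·x^5 + 262144·x^7)·Dx + (1122 + 52352·x^2 + 27648·x^4 + 32768·x^6 + 131072·x^8)·Dx^2 + (2112·x + 35840·x^3 + 49152·x^5 + 262144·x^7)·Dx^3 + (17 + 576·x^2 + 5632·x^4 + 16384·x^6 + 65536·x^8)·Dx^4  (order 4).
h: a_k = 0, -8, 0, 140/3, 0, -6469/15, 0, 3079271/630, 0, …
ICs: h(0) = 0, h′(0) = -8, h′′(0) = 0, h′′′(0) = 280.

f: a_k = -1, 0, 1/2, 0, -1/24, 0, 1/720, 0, -1/40320, …
g: a_k = 0, 8, 0, -128/3, 0, 2048/5, 0, -32768/7, 0, …
Product ⇒ symmetric product L₀, ord ≤ 4.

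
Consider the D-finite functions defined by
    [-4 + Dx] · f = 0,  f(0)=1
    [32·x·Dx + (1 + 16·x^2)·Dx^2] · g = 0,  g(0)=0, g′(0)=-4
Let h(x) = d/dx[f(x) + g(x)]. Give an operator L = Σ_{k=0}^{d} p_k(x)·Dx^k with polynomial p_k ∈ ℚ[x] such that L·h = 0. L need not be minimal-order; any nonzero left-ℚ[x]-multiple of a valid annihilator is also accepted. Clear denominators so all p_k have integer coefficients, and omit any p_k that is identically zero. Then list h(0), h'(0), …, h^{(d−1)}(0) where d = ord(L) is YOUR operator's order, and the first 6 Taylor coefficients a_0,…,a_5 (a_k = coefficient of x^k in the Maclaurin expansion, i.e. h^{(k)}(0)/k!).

L = (32 - 256·x - 512·x^2) + (-12 + 48·x + 64·x^2 - 256·x^3)·Dx + (1 + 4·x + 16·x^2 + 64·x^3)·Dx^2  (order 2).
h: a_k = 0, 16, 96, 128/3, -2944/3, 512/15, …
ICs: h(0) = 0, h′(0) = 16.

f: a_k = 1, 4, 8, 32/3, 32/3, 128/15, …
g: a_k = 0, -4, 0, 64/3, 0, -1024/5, …
Sum ⇒ L₀ = lclm(L_f,L_g) in ℚ(x)⟨Dx⟩.
Differentiate: ansatz ord ≤ ord L₀ ⇒ L.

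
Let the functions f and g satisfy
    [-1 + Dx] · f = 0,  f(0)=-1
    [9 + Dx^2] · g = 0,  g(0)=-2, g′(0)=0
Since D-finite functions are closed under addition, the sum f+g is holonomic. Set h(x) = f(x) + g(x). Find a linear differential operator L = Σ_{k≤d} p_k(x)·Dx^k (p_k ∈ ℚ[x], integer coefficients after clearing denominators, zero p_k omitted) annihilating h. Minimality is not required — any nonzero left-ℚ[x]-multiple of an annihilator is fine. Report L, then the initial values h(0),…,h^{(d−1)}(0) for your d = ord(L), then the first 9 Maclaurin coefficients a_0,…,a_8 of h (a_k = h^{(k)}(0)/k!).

L = -9 + 9·Dx - Dx^2 + Dx^3  (order 3).
h: a_k = -3, -1, 17/2, -1/6, -163/24, -1/120, 1457/720, -1/5040, -13123/40320, …
ICs: h(0) = -3, h′(0) = -1, h′′(0) = 17.

f: a_k = -1, -1, -1/2, -1/6, -1/24, -1/120, -1/720, -1/5040, -1/40320, …
g: a_k = -2, 0, 9, 0, -27/4, 0, 81/40, 0, -729/2240, …
f+g: L₀ = lclm(L_f,L_g), ord ≤ 1+2.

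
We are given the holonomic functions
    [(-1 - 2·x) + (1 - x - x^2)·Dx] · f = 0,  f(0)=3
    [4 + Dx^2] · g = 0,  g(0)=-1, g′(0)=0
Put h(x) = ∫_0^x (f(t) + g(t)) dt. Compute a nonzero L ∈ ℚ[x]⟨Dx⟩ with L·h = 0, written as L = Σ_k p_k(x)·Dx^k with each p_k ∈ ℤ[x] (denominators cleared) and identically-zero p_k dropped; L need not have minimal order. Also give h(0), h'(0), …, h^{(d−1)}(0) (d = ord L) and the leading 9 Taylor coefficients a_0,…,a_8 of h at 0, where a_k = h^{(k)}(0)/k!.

L = (44 + 96·x + 32·x^2 + 48·x^3 + 40·x^4 + 16·x^5)·Dx + (-16 + 20·x + 8·x^2 - 16·x^3 + 12·x^4 + 24·x^5 + 8·x^6)·Dx^2 + (11 + 24·x + 8·x^2 + 12·x^3 + 10·x^4 + 4·x^5)·Dx^3 + (-4 + 5·x + 2·x^2 - 4·x^3 + 3·x^4 + 6·x^5 + 2·x^6)·Dx^4  (order 4).
h: a_k = 0, 2, 3/2, 8/3, 9/4, 43/15, 4, 1759/315, 63/8, …
ICs: h(0) = 0, h′(0) = 2, h′′(0) = 3, h′′′(0) = 16.

f: a_k = 3, 3, 6, 9, 15, 24, 39, 63, 102, …
g: a_k = -1, 0, 2, 0, -2/3, 0, 4/45, 0, -2/315, …
h₀=f+g: left-lcm gives L₀, ord ≤ 3.
h=∫h₀ ⇒ L = L₀·Dx.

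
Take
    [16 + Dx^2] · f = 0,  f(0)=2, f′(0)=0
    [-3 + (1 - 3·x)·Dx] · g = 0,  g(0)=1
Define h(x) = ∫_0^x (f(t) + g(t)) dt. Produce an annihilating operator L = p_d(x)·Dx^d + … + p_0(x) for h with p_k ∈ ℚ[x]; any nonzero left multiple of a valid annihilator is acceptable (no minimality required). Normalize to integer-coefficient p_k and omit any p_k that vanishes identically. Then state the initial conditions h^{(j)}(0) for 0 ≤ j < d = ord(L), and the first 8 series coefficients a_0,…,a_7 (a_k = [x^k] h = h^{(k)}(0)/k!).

f: a_k = 2, 0, -16, 0, 64/3, 0, -512/45, 0, …
g: a_k = 1, 3, 9, 27, 81, 243, 729, 2187, …
Weyl lclm of L_f,L_g ⇒ L₀ (ord ≤ 3).
∫: right-multiply L₀ by Dx.
L = (-1680 + 2304·x - 3456·x^2)·Dx + (272 - 1584·x + 3456·x^2 - 3456·x^3)·Dx^2 + (-105 + 144·x - 216·x^2)·Dx^3 + (17 - 99·x + 216·x^2 - 216·x^3)·Dx^4  (order 4).
h: a_k = 0, 3, 3/2, -7/3, 27/4, 307/15, 81/2, 32293/315, …
ICs: h(0) = 0, h′(0) = 3, h′′(0) = 3, h′′′(0) = -14.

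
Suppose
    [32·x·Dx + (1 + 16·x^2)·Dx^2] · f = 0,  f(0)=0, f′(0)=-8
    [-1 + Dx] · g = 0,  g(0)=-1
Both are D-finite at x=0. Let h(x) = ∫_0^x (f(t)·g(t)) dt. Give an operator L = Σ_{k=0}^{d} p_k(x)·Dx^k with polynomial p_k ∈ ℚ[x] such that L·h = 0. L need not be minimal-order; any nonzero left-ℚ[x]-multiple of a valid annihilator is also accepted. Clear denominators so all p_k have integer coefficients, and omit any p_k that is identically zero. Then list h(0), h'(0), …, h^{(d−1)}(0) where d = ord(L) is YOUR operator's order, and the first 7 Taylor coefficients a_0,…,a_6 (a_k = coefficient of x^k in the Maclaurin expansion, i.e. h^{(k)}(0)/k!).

L = (1 - 32·x + 16·x^2)·Dx + (-2 + 32·x - 32·x^2)·Dx^2 + (1 + 16·x^2)·Dx^3  (order 3).
h: a_k = 0, 0, 4, 8/3, -29/3, -124/15, 1943/30, …
ICs: h(0) = 0, h′(0) = 0, h′′(0) = 8.

f: a_k = 0, -8, 0, 128/3, 0, -2048/5, 0, …
g: a_k = -1, -1, -1/2, -1/6, -1/24, -1/120, -1/720, …
f·g: L₀ = L_f ⊗_s L_g, ord ≤ 2·1.
∫: right-multiply L₀ by Dx.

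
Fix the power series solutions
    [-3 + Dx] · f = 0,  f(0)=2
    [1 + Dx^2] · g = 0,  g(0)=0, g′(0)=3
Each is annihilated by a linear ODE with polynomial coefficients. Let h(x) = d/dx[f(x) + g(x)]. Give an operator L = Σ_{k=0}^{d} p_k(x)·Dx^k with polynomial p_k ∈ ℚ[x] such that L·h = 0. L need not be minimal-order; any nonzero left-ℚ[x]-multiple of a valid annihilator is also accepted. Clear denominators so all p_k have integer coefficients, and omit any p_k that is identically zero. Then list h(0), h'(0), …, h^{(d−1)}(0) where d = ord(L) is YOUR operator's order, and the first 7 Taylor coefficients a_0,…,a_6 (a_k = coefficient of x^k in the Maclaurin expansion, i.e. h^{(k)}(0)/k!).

L = 3 - Dx + 3·Dx^2 - Dx^3  (order 3).
h: a_k = 9, 18, 51/2, 27, 163/8, 243/20, 1457/240, …
ICs: h(0) = 9, h′(0) = 18, h′′(0) = 51.

f: a_k = 2, 6, 9, 9, 27/4, 81/20, 81/40, …
g: a_k = 0, 3, 0, -1/2, 0, 1/40, 0, …
f+g: L₀ = lclm(L_f,L_g), ord ≤ 1+2.
h=h₀': d/dx-closure on L₀ ⇒ L.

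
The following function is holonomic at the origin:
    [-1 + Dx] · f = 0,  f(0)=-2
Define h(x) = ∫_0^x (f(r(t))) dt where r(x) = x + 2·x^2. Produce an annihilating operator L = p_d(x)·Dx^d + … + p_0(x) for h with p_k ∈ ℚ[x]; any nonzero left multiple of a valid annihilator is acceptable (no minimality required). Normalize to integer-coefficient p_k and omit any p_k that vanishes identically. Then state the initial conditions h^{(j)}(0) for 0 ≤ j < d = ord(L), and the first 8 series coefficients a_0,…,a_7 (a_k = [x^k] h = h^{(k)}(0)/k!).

L = (-1 - 4·x)·Dx + Dx^2  (order 2).
h: a_k = 0, -2, -1, -5/3, -13/12, -73/60, -281/360, -1741/2520, …
ICs: h(0) = 0, h′(0) = -2.

f: a_k = -2, -2, -1, -1/3, -1/12, -1/60, -1/360, -1/2520, …
f∘r: x↦r, Dx↦Dx/r' in L_f ⇒ L₀.
h=∫h₀ ⇒ L = L₀·Dx.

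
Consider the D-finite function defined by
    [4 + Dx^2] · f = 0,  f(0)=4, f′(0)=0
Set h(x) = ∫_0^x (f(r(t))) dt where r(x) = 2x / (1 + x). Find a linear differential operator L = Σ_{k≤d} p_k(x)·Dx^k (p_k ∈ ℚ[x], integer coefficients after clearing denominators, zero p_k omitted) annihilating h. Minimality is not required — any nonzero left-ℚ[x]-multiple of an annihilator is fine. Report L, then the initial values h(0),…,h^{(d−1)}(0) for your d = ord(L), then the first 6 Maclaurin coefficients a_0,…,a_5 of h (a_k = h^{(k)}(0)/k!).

f: a_k = 4, 0, -8, 0, 8/3, 0, …
h₀=f(r): pull back L_f along r ⇒ L₀.
h=∫h₀ ⇒ L = L₀·Dx.
L = 16·Dx + (2 + 6·x + 6·x^2 + 2·x^3)·Dx^2 + (1 + 4·x + 6·x^2 + 4·x^3 + x^4)·Dx^3  (order 3).
h: a_k = 0, 4, 0, -32/3, 16, -32/3, …
ICs: h(0) = 0, h′(0) = 4, h′′(0) = 0.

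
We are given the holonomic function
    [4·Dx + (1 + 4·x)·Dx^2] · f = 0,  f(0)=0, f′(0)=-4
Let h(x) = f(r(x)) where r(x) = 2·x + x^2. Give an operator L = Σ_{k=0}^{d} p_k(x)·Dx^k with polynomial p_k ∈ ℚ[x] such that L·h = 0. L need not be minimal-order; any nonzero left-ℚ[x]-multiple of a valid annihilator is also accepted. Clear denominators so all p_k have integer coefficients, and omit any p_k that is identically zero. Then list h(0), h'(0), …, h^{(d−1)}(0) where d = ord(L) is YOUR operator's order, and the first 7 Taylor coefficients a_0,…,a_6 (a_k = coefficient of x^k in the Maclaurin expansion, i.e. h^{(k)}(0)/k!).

f: a_k = 0, -4, 8, -64/3, 64, -1024/5, 2048/3, …
Change of var in L_f (x↦r) gives L₀.
L = (7 + 8·x + 4·x^2)·Dx + (1 + 9·x + 12·x^2 + 4·x^3)·Dx^2  (order 2).
h: a_k = 0, -8, 28, -416/3, 776, -23168/5, 86464/3, …
ICs: h(0) = 0, h′(0) = -8.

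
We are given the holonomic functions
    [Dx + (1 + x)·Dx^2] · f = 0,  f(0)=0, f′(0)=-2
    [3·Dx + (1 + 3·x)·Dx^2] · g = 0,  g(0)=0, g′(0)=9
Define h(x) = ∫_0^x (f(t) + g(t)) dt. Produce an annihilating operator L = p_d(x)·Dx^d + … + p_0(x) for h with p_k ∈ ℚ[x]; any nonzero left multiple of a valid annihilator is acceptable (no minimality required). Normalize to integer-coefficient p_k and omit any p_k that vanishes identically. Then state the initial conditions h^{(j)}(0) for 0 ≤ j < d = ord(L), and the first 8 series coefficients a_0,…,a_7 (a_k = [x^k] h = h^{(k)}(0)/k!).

f: a_k = 0, -2, 1, -2/3, 1/2, -2/5, 1/3, -2/7, …
g: a_k = 0, 9, -27/2, 27, -243/4, 729/5, -729/2, 6561/7, …
Weyl lclm of L_f,L_g ⇒ L₀ (ord ≤ 4).
Integrate: L := L₀·Dx.
L = 6·Dx^2 + (8 + 12·x)·Dx^3 + (1 + 4·x + 3·x^2)·Dx^4  (order 4).
h: a_k = 0, 0, 7/2, -25/6, 79/12, -241/20, 727/30, -2185/42, …
ICs: h(0) = 0, h′(0) = 0, h′′(0) = 7, h′′′(0) = -25.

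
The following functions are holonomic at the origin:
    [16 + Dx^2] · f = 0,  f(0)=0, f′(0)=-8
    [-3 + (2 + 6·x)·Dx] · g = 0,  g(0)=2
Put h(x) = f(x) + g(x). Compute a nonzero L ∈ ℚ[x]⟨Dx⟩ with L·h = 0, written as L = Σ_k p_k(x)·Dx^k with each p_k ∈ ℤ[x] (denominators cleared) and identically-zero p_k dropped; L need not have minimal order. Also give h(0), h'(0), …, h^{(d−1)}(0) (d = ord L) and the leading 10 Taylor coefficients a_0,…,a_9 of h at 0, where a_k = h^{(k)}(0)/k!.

L = (-4368 - 18432·x - 27648·x^2) + (1760 + 17568·x + 55296·x^2 + 55296·x^3)·Dx + (-273 - 1152·x - 1728·x^2)·Dx^2 + (110 + 1098·x + 3456·x^2 + 3456·x^3)·Dx^3  (order 3).
h: a_k = 2, -5, -9/4, 593/24, -405/64, -7253/1920, -15309/512, 24831017/322560, -2814669/16384, 39763715347/92897280, …
ICs: h(0) = 2, h′(0) = -5, h′′(0) = -9/2.

f: a_k = 0, -8, 0, 64/3, 0, -256/15, 0, 2048/315, 0, -4096/2835, …
g: a_k = 2, 3, -9/4, 27/8, -405/64, 1701/128, -15309/512, 72171/1024, -2814669/16384, 14073345/32768, …
L₀ := lclm(L_f,L_g); ord L₀ ≤ 2+1.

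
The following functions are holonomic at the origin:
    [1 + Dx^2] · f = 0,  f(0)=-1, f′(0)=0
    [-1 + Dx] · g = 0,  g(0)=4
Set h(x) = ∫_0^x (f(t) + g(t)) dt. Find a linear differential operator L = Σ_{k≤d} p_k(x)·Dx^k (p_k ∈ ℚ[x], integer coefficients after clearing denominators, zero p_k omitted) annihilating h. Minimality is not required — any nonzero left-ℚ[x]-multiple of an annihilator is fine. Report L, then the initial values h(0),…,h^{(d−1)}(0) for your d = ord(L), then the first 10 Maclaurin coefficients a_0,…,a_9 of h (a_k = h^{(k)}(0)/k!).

f: a_k = -1, 0, 1/2, 0, -1/24, 0, 1/720, 0, -1/40320, 0, …
g: a_k = 4, 4, 2, 2/3, 1/6, 1/30, 1/180, 1/1260, 1/10080, 1/90720, …
h₀=f+g: left-lcm gives L₀, ord ≤ 3.
h=∫h₀ ⇒ L = L₀·Dx.
L = -Dx + Dx^2 - Dx^3 + Dx^4  (order 4).
h: a_k = 0, 3, 2, 5/6, 1/6, 1/40, 1/180, 1/1008, 1/10080, 1/120960, …
ICs: h(0) = 0, h′(0) = 3, h′′(0) = 4, h′′′(0) = 5.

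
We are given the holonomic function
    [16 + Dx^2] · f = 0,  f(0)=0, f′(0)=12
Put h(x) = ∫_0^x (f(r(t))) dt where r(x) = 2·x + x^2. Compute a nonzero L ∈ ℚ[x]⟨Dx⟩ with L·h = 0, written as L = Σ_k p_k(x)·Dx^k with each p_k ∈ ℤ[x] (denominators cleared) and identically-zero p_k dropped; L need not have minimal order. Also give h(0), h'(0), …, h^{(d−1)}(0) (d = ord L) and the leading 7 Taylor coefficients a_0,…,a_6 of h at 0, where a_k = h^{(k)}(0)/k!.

f: a_k = 0, 12, 0, -32, 0, 128/5, 0, …
f∘r: x↦r, Dx↦Dx/r' in L_f ⇒ L₀.
h=∫₀ˣh₀: take L = L₀·Dx.
L = (64 + 192·x + 192·x^2 + 64·x^3)·Dx - Dx^2 + (1 + x)·Dx^3  (order 3).
h: a_k = 0, 0, 12, 4, -64, -384/5, 1568/15, …
ICs: h(0) = 0, h′(0) = 0, h′′(0) = 24.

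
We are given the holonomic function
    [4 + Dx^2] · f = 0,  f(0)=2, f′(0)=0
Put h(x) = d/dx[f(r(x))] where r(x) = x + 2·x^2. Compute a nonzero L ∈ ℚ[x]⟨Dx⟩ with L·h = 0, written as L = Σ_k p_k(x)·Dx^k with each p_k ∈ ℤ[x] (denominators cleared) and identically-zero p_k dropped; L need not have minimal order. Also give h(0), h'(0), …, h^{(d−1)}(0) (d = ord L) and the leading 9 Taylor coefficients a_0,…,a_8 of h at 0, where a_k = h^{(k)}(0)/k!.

L = (52 + 64·x + 384·x^2 + 1024·x^3 + 1024·x^4) + (-12 - 48·x)·Dx + (1 + 8·x + 16·x^2)·Dx^2  (order 2).
h: a_k = 0, -8, -48, -176/3, 160/3, 2864/15, 4256/15, 26912/315, -8896/35, …
ICs: h(0) = 0, h′(0) = -8.

f: a_k = 2, 0, -4, 0, 4/3, 0, -8/45, 0, 4/315, …
Change of var in L_f (x↦r) gives L₀.
h=h₀': d/dx-closure on L₀ ⇒ L.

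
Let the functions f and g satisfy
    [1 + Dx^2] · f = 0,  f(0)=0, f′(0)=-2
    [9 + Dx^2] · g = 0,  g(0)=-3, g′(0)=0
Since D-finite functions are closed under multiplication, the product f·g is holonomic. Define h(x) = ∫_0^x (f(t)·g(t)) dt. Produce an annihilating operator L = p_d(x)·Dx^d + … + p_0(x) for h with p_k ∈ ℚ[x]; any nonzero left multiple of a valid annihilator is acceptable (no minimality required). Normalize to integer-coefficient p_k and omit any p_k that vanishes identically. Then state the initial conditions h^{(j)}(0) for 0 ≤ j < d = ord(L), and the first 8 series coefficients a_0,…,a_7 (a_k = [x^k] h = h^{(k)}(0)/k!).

f: a_k = 0, -2, 0, 1/3, 0, -1/60, 0, 1/2520, …
g: a_k = -3, 0, 27/2, 0, -81/8, 0, 243/80, 0, …
f·g: L₀ = L_f ⊗_s L_g, ord ≤ 2·2.
∫: right-multiply L₀ by Dx.
L = 64·Dx + 20·Dx^3 + Dx^5  (order 5).
h: a_k = 0, 0, 3, 0, -7, 0, 62/15, 0, …
ICs: h(0) = 0, h′(0) = 0, h′′(0) = 6, h′′′(0) = 0, h′′′′(0) = -168.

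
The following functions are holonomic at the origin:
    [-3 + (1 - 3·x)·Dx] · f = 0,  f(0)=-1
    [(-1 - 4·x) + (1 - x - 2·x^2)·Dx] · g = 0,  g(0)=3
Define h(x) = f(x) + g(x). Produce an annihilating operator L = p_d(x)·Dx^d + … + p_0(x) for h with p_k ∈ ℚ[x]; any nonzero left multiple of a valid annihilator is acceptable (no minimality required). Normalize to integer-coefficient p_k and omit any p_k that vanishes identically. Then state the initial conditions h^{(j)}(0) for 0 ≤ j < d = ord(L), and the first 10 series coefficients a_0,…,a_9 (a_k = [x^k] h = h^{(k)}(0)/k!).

f: a_k = -1, -3, -9, -27, -81, -243, -729, -2187, -6561, -19683, …
g: a_k = 3, 3, 9, 15, 33, 63, 129, 255, 513, 1023, …
L₀ := lclm(L_f,L_g); ord L₀ ≤ 1+1.
L = (-36·x + 36·x^2 - 36·x^3) + (6 - 6·x - 30·x^2 + 54·x^3 - 72·x^4)·Dx + (-1 + 6·x - 12·x^2 + 8·x^3 + 9·x^4 - 18·x^5)·Dx^2  (order 2).
h: a_k = 2, 0, 0, -12, -48, -180, -600, -1932, -6048, -18660, …
ICs: h(0) = 2, h′(0) = 0.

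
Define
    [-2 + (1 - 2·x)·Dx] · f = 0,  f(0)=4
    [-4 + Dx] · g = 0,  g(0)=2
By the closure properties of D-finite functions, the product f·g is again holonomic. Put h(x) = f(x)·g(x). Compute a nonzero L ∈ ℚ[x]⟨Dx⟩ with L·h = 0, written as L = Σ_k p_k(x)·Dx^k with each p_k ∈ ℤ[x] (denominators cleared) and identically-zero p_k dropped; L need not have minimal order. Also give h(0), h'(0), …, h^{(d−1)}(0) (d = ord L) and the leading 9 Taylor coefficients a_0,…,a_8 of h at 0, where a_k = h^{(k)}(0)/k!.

f: a_k = 4, 8, 16, 32, 64, 128, 256, 512, 1024, …
g: a_k = 2, 8, 16, 64/3, 64/3, 256/15, 512/45, 2048/315, 1024/315, …
h₀=f·g: eliminate ⇒ L₀, order ≤ 1·1.
L = (6 - 8·x) + (-1 + 2·x)·Dx  (order 1).
h: a_k = 8, 48, 160, 1216/3, 896, 27904/15, 169472/45, 158720/21, 4765696/315, …
ICs: h(0) = 8.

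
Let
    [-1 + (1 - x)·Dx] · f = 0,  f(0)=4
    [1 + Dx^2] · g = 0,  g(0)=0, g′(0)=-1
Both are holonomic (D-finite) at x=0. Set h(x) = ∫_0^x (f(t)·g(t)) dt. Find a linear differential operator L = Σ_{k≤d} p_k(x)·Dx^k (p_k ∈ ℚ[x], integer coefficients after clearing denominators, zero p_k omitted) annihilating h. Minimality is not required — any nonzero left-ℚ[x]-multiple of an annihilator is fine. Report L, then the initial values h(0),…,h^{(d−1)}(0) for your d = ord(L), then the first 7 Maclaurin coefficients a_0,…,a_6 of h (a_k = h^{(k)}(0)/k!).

L = (-1 + x)·Dx + 2·Dx^2 + (-1 + x)·Dx^3  (order 3).
h: a_k = 0, 0, -2, -4/3, -5/6, -2/3, -101/180, …
ICs: h(0) = 0, h′(0) = 0, h′′(0) = -4.

f: a_k = 4, 4, 4, 4, 4, 4, 4, …
g: a_k = 0, -1, 0, 1/6, 0, -1/120, 0, …
h₀=f·g: eliminate ⇒ L₀, order ≤ 1·2.
Integrate: L := L₀·Dx.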